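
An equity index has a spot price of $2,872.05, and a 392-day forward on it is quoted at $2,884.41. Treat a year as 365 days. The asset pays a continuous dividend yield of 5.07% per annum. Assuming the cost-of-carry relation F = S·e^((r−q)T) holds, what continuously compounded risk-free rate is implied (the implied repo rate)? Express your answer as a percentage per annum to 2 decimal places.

5.47%

From F = S·e^((r−q)T): (r − q) = ln(F/S)/T
ln(2884.41/2872.05) = ln(1.004304) = 0.004295
(r − q) = 0.004295 / (392/365) = 0.003999
r = ln(F/S)/T + q = 0.003999 + 0.0507 = 0.054699
r = 5.47%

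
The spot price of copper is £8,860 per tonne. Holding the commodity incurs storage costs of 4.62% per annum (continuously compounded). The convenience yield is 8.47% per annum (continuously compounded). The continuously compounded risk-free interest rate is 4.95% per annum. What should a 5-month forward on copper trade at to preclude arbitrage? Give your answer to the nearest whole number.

Net carry = r + u − y = 0.0495 + 0.0462 − 0.0847 = 0.0110
F = S·e^((r+u−y)T) = 8860 · e^(0.0110 × 5/12) = 8860 · e^0.004583
= 8860 × 1.004594 = £8,901 per tonne

£8,901 per tonne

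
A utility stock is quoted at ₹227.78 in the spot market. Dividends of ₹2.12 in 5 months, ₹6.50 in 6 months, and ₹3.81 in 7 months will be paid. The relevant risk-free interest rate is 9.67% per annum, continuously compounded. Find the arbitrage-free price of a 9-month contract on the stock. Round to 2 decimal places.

PV(dividends) I = 2.12·e^(−0.0967·5/12) + 6.50·e^(−0.0967·6/12) + 3.81·e^(−0.0967·7/12)
I = 2.0363 + 6.1932 + 3.6010 = 11.8305
F = (S − I)·e^(rT) = (227.78 − 11.8305) · e^(0.0967·9/12)
= 215.9495 · e^0.072525 = 215.9495 × 1.075220 = ₹232.19

₹232.19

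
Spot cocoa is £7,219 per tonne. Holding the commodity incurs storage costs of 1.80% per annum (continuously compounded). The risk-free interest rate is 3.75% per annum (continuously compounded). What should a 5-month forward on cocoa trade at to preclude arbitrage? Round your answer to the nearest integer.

£7,388 per tonne

Net carry = r + u − y = 0.0375 + 0.0180 − 0.0000 = 0.0555
F = S·e^((r+u−y)T) = 7219 · e^(0.0555 × 5/12) = 7219 · e^0.023125
= 7219 × 1.023394 = £7,388 per tonne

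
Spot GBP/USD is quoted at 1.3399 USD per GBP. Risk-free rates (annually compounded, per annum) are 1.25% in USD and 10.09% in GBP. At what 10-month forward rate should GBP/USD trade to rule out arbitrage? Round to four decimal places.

1.2496

By covered interest parity, F = S · (1+r_USD)^T / (1+r_GBP)^T
= 1.3399 × 1.010406 / 1.083403 = 1.3399 × 0.932622
F = 1.2496 USD per GBP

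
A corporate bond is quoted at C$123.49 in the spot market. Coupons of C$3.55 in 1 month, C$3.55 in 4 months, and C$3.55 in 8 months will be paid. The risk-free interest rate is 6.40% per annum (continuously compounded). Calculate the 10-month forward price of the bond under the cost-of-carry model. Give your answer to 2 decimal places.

PV(coupons) I = 3.55·e^(−0.0640·1/12) + 3.55·e^(−0.0640·4/12) + 3.55·e^(−0.0640·8/12)
I = 3.5311 + 3.4751 + 3.4017 = 10.4079
F = (S − I)·e^(rT) = (123.49 − 10.4079) · e^(0.0640·10/12)
= 113.0821 · e^0.053333 = 113.0821 × 1.054781 = C$119.28

C$119.28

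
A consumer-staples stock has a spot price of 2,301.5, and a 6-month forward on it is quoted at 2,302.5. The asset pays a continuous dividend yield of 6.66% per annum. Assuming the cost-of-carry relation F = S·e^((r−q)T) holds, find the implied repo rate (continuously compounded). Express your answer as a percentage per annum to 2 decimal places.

From F = S·e^((r−q)T): (r − q) = ln(F/S)/T
ln(2302.5/2301.5) = ln(1.000434) = 0.000434
(r − q) = 0.000434 / (6/12) = 0.000868
r = ln(F/S)/T + q = 0.000868 + 0.0666 = 0.067468
r = 6.75%

6.75%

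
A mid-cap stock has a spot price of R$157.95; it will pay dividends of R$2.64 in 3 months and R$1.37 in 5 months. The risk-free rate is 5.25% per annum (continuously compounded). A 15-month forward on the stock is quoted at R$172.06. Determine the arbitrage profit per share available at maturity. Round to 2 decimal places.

R$7.61 per share

PV(dividends) I = 2.64·e^(−0.0525·3/12) + 1.37·e^(−0.0525·5/12) = 3.9459
Fair forward F* = (S − I)·e^(rT) = (157.95 − 3.9459)·e^0.065625 = 154.0041 × 1.067826 = 164.4496
Market R$172.06 > fair 164.4496: forward overpriced → cash-and-carry (borrow at r, buy the stock and collect the dividends, short the forward).
Profit at T = |F_mkt − F*| = |172.06 − 164.4496| = R$7.61 per share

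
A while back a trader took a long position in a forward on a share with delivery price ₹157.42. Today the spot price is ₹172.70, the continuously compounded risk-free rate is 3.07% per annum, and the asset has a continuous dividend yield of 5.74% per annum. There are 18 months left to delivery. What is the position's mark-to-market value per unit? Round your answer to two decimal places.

Current fair forward for the remaining 18 months: F = S·e^((r − q)·T), (r − q) = 0.0307 − 0.0574 = -0.0267
F = 172.70 · e^(-0.0267 × 18/12) = 172.70 × 0.960741 = 165.9200
Value of long forward = (F − K)·e^(−rT) = (165.9200 − 157.42) · e^(−0.0307·18/12)
= 8.5000 × 0.954994 = 8.12

₹8.12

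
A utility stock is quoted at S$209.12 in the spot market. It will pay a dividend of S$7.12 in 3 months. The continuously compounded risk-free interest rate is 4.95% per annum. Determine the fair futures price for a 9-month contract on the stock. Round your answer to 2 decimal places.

S$209.73

PV(dividends) I = 7.12·e^(−0.0495·3/12)
I = 7.0324
F = (S − I)·e^(rT) = (209.12 − 7.0324) · e^(0.0495·9/12)
= 202.0876 · e^0.037125 = 202.0876 × 1.037823 = S$209.73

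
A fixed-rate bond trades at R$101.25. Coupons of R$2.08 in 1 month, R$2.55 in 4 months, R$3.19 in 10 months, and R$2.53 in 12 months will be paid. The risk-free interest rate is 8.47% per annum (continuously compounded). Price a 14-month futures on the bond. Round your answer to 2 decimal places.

R$100.90

PV(coupons) I = 2.08·e^(−0.0847·1/12) + 2.55·e^(−0.0847·4/12) + 3.19·e^(−0.0847·10/12) + 2.53·e^(−0.0847·12/12)
I = 2.0654 + 2.4790 + 2.9726 + 2.3245 = 9.8415
F = (S − I)·e^(rT) = (101.25 − 9.8415) · e^(0.0847·14/12)
= 91.4085 · e^0.098817 = 91.4085 × 1.103864 = R$100.90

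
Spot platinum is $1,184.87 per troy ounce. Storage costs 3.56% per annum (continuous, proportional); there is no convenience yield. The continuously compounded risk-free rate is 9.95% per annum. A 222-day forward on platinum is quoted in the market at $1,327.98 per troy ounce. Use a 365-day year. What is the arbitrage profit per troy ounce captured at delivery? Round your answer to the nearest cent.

Fair forward: F* = S·e^(carry·T), with carry = (r + u) = 0.0995 + 0.0356 = 0.1351
F* = 1184.87 · e^(0.1351 × 222/365) = 1184.87 · e^0.08217041 = 1184.87 × 1.08564080 = $1286.3432
Market $1327.98 > fair $1286.3432: forward overpriced → cash-and-carry (buy spot, short the forward).
At maturity, profit = |F_mkt − F*| = |1327.98 − 1286.3432| = $41.64 per troy ounce

$41.64 per troy ounce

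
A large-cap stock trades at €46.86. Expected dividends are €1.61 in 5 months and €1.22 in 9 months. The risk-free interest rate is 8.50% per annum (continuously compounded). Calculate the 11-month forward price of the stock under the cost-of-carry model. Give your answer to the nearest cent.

€47.74

PV(dividends) I = 1.61·e^(−0.0850·5/12) + 1.22·e^(−0.0850·9/12)
I = 1.5540 + 1.1447 = 2.6987
F = (S − I)·e^(rT) = (46.86 − 2.6987) · e^(0.0850·11/12)
= 44.1613 · e^0.077917 = 44.1613 × 1.081033 = €47.74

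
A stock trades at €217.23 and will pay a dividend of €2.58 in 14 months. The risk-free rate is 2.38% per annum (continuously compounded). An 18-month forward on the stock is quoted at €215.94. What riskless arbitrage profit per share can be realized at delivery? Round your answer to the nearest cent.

PV(dividends) I = 2.58·e^(−0.0238·14/12) = 2.5093
Fair forward F* = (S − I)·e^(rT) = (217.23 − 2.5093)·e^0.035700 = 214.7207 × 1.036345 = 222.5247
Market €215.94 < fair 222.5247: forward underpriced → reverse cash-and-carry (short the stock, invest proceeds at r, pay the dividends, go long the forward).
Profit at T = |F_mkt − F*| = |215.94 − 222.5247| = €6.58 per share

€6.58 per share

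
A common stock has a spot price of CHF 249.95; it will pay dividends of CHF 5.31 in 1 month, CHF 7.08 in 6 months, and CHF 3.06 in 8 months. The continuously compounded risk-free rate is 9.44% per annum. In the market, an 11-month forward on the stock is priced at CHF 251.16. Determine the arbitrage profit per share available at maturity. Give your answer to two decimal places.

CHF 5.14 per share

PV(dividends) I = 5.31·e^(−0.0944·1/12) + 7.08·e^(−0.0944·6/12) + 3.06·e^(−0.0944·8/12) = 14.8953
Fair forward F* = (S − I)·e^(rT) = (249.95 − 14.8953)·e^0.086533 = 235.0547 × 1.090387 = 256.3006
Market CHF 251.16 < fair 256.3006: forward underpriced → reverse cash-and-carry (short the stock, invest proceeds at r, pay the dividends, go long the forward).
Profit at T = |F_mkt − F*| = |251.16 − 256.3006| = CHF 5.14 per share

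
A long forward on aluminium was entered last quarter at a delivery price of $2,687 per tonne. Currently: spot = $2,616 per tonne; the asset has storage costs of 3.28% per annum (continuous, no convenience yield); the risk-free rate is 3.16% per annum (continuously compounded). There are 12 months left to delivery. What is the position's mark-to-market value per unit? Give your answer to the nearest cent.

Current fair forward for the remaining 12 months: F = S·e^((r + u)·T), (r + u) = 0.0316 + 0.0328 = 0.0644
F = 2616 · e^(0.0644 × 12/12) = 2616 × 1.06651892 = 2790.0135
Value of long forward = (F − K)·e^(−rT) = (2790.0135 − 2687) · e^(−0.0316·12/12)
= 103.0135 × 0.96889406 = 99.81

$99.81 per tonne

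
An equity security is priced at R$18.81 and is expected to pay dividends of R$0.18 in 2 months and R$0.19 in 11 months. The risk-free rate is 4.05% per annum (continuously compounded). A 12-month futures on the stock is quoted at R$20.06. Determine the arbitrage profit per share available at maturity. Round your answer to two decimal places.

PV(dividends) I = 0.18·e^(−0.0405·2/12) + 0.19·e^(−0.0405·11/12) = 0.3619
Fair futures F* = (S − I)·e^(rT) = (18.81 − 0.3619)·e^0.040500 = 18.4481 × 1.041331 = 19.2106
Market R$20.06 > fair 19.2106: forward overpriced → cash-and-carry (borrow at r, buy the stock and collect the dividends, short the forward).
Profit at T = |F_mkt − F*| = |20.06 − 19.2106| = R$0.85 per share

R$0.85 per share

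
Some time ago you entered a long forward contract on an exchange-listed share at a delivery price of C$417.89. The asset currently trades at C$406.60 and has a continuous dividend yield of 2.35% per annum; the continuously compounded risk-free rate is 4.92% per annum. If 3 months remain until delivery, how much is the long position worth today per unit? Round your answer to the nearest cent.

Current fair forward for the remaining 3 months: F = S·e^((r − q)·T), (r − q) = 0.0492 − 0.0235 = 0.0257
F = 406.60 · e^(0.0257 × 3/12) = 406.60 × 1.006446 = 409.2209
Value of long forward = (F − K)·e^(−rT) = (409.2209 − 417.89) · e^(−0.0492·3/12)
= -8.6691 × 0.987775 = -8.56

-C$8.56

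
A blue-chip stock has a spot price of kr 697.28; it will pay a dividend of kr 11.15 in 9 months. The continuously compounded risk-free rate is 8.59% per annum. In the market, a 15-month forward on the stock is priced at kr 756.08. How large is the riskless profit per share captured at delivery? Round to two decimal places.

PV(dividends) I = 11.15·e^(−0.0859·9/12) = 10.4543
Fair forward F* = (S − I)·e^(rT) = (697.28 − 10.4543)·e^0.107375 = 686.8257 × 1.113352 = 764.6788
Market kr 756.08 < fair 764.6788: forward underpriced → reverse cash-and-carry (short the stock, invest proceeds at r, pay the dividends, go long the forward).
Profit at T = |F_mkt − F*| = |756.08 − 764.6788| = kr 8.60 per share

kr 8.60 per share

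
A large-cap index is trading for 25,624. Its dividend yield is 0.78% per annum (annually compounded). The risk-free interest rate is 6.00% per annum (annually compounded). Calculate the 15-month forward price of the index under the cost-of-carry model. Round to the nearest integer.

27,294

F = S · (1+r)^T / (1+q)^T
= 25624 × 1.075554 / 1.009759 = 25624 × 1.065159
F = 27,294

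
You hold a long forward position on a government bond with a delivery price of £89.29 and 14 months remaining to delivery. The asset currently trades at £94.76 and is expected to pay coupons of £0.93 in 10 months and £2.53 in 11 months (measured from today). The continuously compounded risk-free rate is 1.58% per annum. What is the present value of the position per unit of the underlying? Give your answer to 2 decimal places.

PV(remaining coupons) I = 0.93·e^(−0.0158·10/12) + 2.53·e^(−0.0158·11/12) = 3.4115
Current forward F = (S − I)·e^(rT) = (94.76 − 3.4115)·e^(0.0158·14/12) = 91.3485 × 1.018604 = 93.0479
Value (long) = (F − K)·e^(−rT) = (93.0479 − 89.29) × 0.981736 = 3.6893
Value = £3.69

£3.69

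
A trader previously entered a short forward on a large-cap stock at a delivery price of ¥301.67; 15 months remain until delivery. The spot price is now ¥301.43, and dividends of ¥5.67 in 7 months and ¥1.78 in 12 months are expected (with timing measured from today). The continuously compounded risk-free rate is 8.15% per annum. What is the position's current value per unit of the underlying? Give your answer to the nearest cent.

-¥21.93

PV(remaining dividends) I = 5.67·e^(−0.0815·7/12) + 1.78·e^(−0.0815·12/12) = 7.0474
Current forward F = (S − I)·e^(rT) = (301.43 − 7.0474)·e^(0.0815·15/12) = 294.3826 × 1.107245 = 325.9537
Value (long) = (F − K)·e^(−rT) = (325.9537 − 301.67) × 0.903142 = 21.9316
Short position value = −(long value) = -¥21.93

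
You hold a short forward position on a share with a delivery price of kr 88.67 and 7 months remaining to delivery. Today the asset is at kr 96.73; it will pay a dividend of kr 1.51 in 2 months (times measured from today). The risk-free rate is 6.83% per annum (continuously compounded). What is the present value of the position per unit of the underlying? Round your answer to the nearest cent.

PV(remaining dividends) I = 1.51·e^(−0.0683·2/12) = 1.4929
Current forward F = (S − I)·e^(rT) = (96.73 − 1.4929)·e^(0.0683·7/12) = 95.2371 × 1.040646 = 99.1081
Value (long) = (F − K)·e^(−rT) = (99.1081 − 88.67) × 0.960942 = 10.0304
Short position value = −(long value) = -kr 10.03

-kr 10.03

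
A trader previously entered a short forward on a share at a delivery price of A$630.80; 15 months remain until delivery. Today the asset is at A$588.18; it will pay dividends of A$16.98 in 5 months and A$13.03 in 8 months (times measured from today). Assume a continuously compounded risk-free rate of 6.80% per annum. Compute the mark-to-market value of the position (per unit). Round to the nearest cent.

PV(remaining dividends) I = 16.98·e^(−0.0680·5/12) + 13.03·e^(−0.0680·8/12) = 28.9581
Current forward F = (S − I)·e^(rT) = (588.18 − 28.9581)·e^(0.0680·15/12) = 559.2219 × 1.088717 = 608.8344
Value (long) = (F − K)·e^(−rT) = (608.8344 − 630.80) × 0.918512 = -20.1757
Short position value = −(long value) = A$20.18

A$20.18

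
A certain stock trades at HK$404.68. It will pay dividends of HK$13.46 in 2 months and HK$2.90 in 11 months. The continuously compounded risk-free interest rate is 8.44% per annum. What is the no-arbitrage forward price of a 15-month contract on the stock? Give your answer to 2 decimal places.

PV(dividends) I = 13.46·e^(−0.0844·2/12) + 2.90·e^(−0.0844·11/12)
I = 13.2720 + 2.6841 = 15.9561
F = (S − I)·e^(rT) = (404.68 − 15.9561) · e^(0.0844·15/12)
= 388.7239 · e^0.105500 = 388.7239 × 1.111266 = HK$431.98

HK$431.98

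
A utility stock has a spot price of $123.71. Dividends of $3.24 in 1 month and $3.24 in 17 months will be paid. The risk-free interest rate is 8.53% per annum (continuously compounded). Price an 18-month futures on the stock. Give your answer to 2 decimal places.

$133.68

PV(dividends) I = 3.24·e^(−0.0853·1/12) + 3.24·e^(−0.0853·17/12)
I = 3.2171 + 2.8712 = 6.0883
F = (S − I)·e^(rT) = (123.71 − 6.0883) · e^(0.0853·18/12)
= 117.6217 · e^0.127950 = 117.6217 × 1.136496 = $133.68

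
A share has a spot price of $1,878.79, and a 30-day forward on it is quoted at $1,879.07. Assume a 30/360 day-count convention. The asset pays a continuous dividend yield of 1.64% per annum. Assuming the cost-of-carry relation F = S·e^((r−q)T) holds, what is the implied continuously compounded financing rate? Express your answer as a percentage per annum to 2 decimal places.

From F = S·e^((r−q)T): (r − q) = ln(F/S)/T
ln(1879.07/1878.79) = ln(1.000149) = 0.000149
(r − q) = 0.000149 / (30/360) = 0.001788
r = ln(F/S)/T + q = 0.001788 + 0.0164 = 0.018188
r = 1.82%

1.82%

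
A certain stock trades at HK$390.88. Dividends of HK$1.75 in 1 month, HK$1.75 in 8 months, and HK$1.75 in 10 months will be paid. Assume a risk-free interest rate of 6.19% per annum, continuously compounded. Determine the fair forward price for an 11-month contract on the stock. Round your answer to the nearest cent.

PV(dividends) I = 1.75·e^(−0.0619·1/12) + 1.75·e^(−0.0619·8/12) + 1.75·e^(−0.0619·10/12)
I = 1.7410 + 1.6793 + 1.6620 = 5.0823
F = (S − I)·e^(rT) = (390.88 − 5.0823) · e^(0.0619·11/12)
= 385.7977 · e^0.056742 = 385.7977 × 1.058383 = HK$408.32

HK$408.32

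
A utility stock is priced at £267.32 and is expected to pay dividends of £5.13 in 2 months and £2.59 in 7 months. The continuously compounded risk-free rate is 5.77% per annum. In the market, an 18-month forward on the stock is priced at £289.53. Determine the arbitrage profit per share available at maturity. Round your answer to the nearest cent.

£6.31 per share

PV(dividends) I = 5.13·e^(−0.0577·2/12) + 2.59·e^(−0.0577·7/12) = 7.5852
Fair forward F* = (S − I)·e^(rT) = (267.32 − 7.5852)·e^0.086550 = 259.7348 × 1.090406 = 283.2164
Market £289.53 > fair 283.2164: forward overpriced → cash-and-carry (borrow at r, buy the stock and collect the dividends, short the forward).
Profit at T = |F_mkt − F*| = |289.53 − 283.2164| = £6.31 per share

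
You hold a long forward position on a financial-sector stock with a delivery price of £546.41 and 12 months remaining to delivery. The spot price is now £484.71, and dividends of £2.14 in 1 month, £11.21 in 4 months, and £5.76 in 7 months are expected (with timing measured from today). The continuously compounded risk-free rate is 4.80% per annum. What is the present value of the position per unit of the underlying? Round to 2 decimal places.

-£54.86

PV(remaining dividends) I = 2.14·e^(−0.0480·1/12) + 11.21·e^(−0.0480·4/12) + 5.76·e^(−0.0480·7/12) = 18.7645
Current forward F = (S − I)·e^(rT) = (484.71 − 18.7645)·e^(0.0480·12/12) = 465.9455 × 1.049171 = 488.8565
Value (long) = (F − K)·e^(−rT) = (488.8565 − 546.41) × 0.953134 = -54.8562
Value = -£54.86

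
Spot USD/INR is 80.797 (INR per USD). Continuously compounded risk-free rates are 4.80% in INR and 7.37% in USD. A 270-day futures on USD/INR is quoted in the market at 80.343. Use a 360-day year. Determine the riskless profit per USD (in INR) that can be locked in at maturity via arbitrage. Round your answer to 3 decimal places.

Fair futures: F* = S·e^(carry·T), with carry = (r_INR − r_USD) = 0.0480 − 0.0737 = -0.0257
F* = 80.797 · e^(-0.0257 × 270/360) = 80.797 · e^-0.019275 = 80.797 × 0.980910 = 79.2546
Market 80.343 > fair 79.2546: forward overpriced → cash-and-carry (buy spot, short the forward).
At maturity, profit = |F_mkt − F*| = |80.343 − 79.2546| = 1.088 per USD (in INR)

1.088 per USD (in INR)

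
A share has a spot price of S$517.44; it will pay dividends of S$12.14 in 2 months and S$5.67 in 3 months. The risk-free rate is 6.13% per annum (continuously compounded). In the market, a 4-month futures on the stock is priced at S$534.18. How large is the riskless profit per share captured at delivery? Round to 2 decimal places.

PV(dividends) I = 12.14·e^(−0.0613·2/12) + 5.67·e^(−0.0613·3/12) = 17.6004
Fair futures F* = (S − I)·e^(rT) = (517.44 − 17.6004)·e^0.020433 = 499.8396 × 1.020643 = 510.1578
Market S$534.18 > fair 510.1578: forward overpriced → cash-and-carry (borrow at r, buy the stock and collect the dividends, short the forward).
Profit at T = |F_mkt − F*| = |534.18 − 510.1578| = S$24.02 per share

S$24.02 per share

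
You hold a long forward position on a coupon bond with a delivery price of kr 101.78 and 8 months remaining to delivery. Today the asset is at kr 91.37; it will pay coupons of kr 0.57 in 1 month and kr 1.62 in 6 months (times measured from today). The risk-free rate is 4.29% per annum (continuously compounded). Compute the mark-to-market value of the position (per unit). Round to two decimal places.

-kr 9.69

PV(remaining coupons) I = 0.57·e^(−0.0429·1/12) + 1.62·e^(−0.0429·6/12) = 2.1536
Current forward F = (S − I)·e^(rT) = (91.37 − 2.1536)·e^(0.0429·8/12) = 89.2164 × 1.029013 = 91.8048
Value (long) = (F − K)·e^(−rT) = (91.8048 − 101.78) × 0.971805 = -9.6939
Value = -kr 9.69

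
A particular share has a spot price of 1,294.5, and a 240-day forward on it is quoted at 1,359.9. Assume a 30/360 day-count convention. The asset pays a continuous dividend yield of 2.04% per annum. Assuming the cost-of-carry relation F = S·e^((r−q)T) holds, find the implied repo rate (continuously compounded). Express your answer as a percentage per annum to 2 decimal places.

9.43%

From F = S·e^((r−q)T): (r − q) = ln(F/S)/T
ln(1359.9/1294.5) = ln(1.050521) = 0.049286
(r − q) = 0.049286 / (240/360) = 0.073929
r = ln(F/S)/T + q = 0.073929 + 0.0204 = 0.094329
r = 9.43%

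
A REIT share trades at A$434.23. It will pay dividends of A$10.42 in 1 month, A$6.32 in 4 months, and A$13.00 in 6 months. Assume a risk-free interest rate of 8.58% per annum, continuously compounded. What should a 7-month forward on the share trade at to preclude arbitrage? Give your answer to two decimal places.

A$426.09

PV(dividends) I = 10.42·e^(−0.0858·1/12) + 6.32·e^(−0.0858·4/12) + 13.00·e^(−0.0858·6/12)
I = 10.3458 + 6.1418 + 12.4541 = 28.9417
F = (S − I)·e^(rT) = (434.23 − 28.9417) · e^(0.0858·7/12)
= 405.2883 · e^0.050050 = 405.2883 × 1.051324 = A$426.09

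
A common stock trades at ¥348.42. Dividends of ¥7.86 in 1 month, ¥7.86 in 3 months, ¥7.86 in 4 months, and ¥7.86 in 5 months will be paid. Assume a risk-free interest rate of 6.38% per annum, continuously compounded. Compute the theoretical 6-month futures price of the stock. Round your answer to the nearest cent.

¥327.81

PV(dividends) I = 7.86·e^(−0.0638·1/12) + 7.86·e^(−0.0638·3/12) + 7.86·e^(−0.0638·4/12) + 7.86·e^(−0.0638·5/12)
I = 7.8183 + 7.7356 + 7.6946 + 7.6538 = 30.9023
F = (S − I)·e^(rT) = (348.42 − 30.9023) · e^(0.0638·6/12)
= 317.5177 · e^0.031900 = 317.5177 × 1.032414 = ¥327.81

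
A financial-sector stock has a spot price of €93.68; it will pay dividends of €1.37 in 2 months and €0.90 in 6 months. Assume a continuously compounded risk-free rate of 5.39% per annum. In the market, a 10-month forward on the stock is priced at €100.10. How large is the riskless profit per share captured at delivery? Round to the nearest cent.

€4.45 per share

PV(dividends) I = 1.37·e^(−0.0539·2/12) + 0.90·e^(−0.0539·6/12) = 2.2338
Fair forward F* = (S − I)·e^(rT) = (93.68 − 2.2338)·e^0.044917 = 91.4462 × 1.045941 = 95.6473
Market €100.10 > fair 95.6473: forward overpriced → cash-and-carry (borrow at r, buy the stock and collect the dividends, short the forward).
Profit at T = |F_mkt − F*| = |100.10 − 95.6473| = €4.45 per share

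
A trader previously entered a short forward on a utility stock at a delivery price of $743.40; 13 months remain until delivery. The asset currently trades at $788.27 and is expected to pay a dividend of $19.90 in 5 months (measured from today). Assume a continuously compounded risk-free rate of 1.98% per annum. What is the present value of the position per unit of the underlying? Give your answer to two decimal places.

PV(remaining dividends) I = 19.90·e^(−0.0198·5/12) = 19.7365
Current forward F = (S − I)·e^(rT) = (788.27 − 19.7365)·e^(0.0198·13/12) = 768.5335 × 1.021682 = 785.1968
Value (long) = (F − K)·e^(−rT) = (785.1968 − 743.40) × 0.978778 = 40.9098
Short position value = −(long value) = -$40.91

-$40.91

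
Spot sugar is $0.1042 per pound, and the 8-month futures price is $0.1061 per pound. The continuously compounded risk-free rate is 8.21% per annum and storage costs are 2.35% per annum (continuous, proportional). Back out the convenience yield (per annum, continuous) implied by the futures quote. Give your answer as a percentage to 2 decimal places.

F = S·e^((r+u−y)T) ⇒ (r+u−y) = ln(F/S)/T
ln(0.1061/0.1042) = 0.018070; /T ⇒ 0.027105
y = r + u − ln(F/S)/T = 0.0821 + 0.0235 − 0.027105 = 0.078495
y = 7.85%

7.85%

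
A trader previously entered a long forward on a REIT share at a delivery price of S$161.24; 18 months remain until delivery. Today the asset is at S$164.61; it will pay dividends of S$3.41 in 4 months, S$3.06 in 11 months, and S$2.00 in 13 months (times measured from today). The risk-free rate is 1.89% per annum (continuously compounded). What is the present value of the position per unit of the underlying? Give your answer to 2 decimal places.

PV(remaining dividends) I = 3.41·e^(−0.0189·4/12) + 3.06·e^(−0.0189·11/12) + 2.00·e^(−0.0189·13/12) = 8.3555
Current forward F = (S − I)·e^(rT) = (164.61 − 8.3555)·e^(0.0189·18/12) = 156.2545 × 1.028756 = 160.7478
Value (long) = (F − K)·e^(−rT) = (160.7478 − 161.24) × 0.972048 = -0.4784
Value = -S$0.48

-S$0.48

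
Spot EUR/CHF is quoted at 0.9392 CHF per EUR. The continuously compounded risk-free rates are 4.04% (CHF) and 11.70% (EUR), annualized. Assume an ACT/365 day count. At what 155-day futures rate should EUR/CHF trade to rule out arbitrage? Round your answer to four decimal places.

F = S·e^((r_CHF − r_EUR)T) = 0.9392 · e^((0.0404 − 0.1170) × 155/365)
= 0.9392 · e^-0.032529 = 0.9392 × 0.967994
F = 0.9091 CHF per EUR

0.9091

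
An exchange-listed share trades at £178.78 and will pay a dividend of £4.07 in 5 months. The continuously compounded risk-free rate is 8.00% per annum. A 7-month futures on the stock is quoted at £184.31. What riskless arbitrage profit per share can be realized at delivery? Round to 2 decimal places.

PV(dividends) I = 4.07·e^(−0.0800·5/12) = 3.9366
Fair futures F* = (S − I)·e^(rT) = (178.78 − 3.9366)·e^0.046667 = 174.8434 × 1.047773 = 183.1962
Market £184.31 > fair 183.1962: forward overpriced → cash-and-carry (borrow at r, buy the stock and collect the dividends, short the forward).
Profit at T = |F_mkt − F*| = |184.31 − 183.1962| = £1.11 per share

£1.11 per share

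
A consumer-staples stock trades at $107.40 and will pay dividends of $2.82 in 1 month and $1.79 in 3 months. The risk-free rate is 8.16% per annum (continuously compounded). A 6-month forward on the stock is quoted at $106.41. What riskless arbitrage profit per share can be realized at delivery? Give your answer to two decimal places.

PV(dividends) I = 2.82·e^(−0.0816·1/12) + 1.79·e^(−0.0816·3/12) = 4.5547
Fair forward F* = (S − I)·e^(rT) = (107.40 − 4.5547)·e^0.040800 = 102.8453 × 1.041644 = 107.1282
Market $106.41 < fair 107.1282: forward underpriced → reverse cash-and-carry (short the stock, invest proceeds at r, pay the dividends, go long the forward).
Profit at T = |F_mkt − F*| = |106.41 − 107.1282| = $0.72 per share

$0.72 per share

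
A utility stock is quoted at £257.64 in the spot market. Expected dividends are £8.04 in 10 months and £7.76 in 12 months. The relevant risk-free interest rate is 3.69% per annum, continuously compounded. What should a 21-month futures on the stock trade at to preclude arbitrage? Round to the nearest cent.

PV(dividends) I = 8.04·e^(−0.0369·10/12) + 7.76·e^(−0.0369·12/12)
I = 7.7965 + 7.4789 = 15.2754
F = (S − I)·e^(rT) = (257.64 − 15.2754) · e^(0.0369·21/12)
= 242.3646 · e^0.064575 = 242.3646 × 1.066706 = £258.53

£258.53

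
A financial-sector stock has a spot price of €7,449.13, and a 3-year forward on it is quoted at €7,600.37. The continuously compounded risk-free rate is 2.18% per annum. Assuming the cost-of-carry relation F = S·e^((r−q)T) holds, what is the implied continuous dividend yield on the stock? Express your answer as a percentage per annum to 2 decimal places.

1.51%

From F = S·e^((r−q)T): (r − q) = ln(F/S)/T
ln(7600.37/7449.13) = ln(1.020303) = 0.020100
(r − q) = 0.020100 / (3) = 0.006700
q = r − ln(F/S)/T = 0.0218 − 0.006700 = 0.015100
q = 1.51%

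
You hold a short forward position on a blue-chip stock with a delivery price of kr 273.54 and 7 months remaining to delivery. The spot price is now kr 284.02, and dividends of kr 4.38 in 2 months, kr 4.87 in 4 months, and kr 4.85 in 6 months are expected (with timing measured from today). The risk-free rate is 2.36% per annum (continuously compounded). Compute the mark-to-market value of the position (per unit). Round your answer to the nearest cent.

PV(remaining dividends) I = 4.38·e^(−0.0236·2/12) + 4.87·e^(−0.0236·4/12) + 4.85·e^(−0.0236·6/12) = 13.9878
Current forward F = (S − I)·e^(rT) = (284.02 − 13.9878)·e^(0.0236·7/12) = 270.0322 × 1.013862 = 273.7754
Value (long) = (F − K)·e^(−rT) = (273.7754 − 273.54) × 0.986328 = 0.2322
Short position value = −(long value) = -kr 0.23

-kr 0.23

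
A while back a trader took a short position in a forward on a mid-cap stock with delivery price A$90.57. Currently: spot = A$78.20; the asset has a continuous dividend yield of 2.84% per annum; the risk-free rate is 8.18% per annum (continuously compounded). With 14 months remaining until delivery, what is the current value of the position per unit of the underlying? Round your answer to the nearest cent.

Current fair forward for the remaining 14 months: F = S·e^((r − q)·T), (r − q) = 0.0818 − 0.0284 = 0.0534
F = 78.20 · e^(0.0534 × 14/12) = 78.20 × 1.064282 = 83.2269
Value of long forward = (F − K)·e^(−rT) = (83.2269 − 90.57) · e^(−0.0818·14/12)
= -7.3431 × 0.908979 = -6.67
Short position value = −(long value) = A$6.67

A$6.67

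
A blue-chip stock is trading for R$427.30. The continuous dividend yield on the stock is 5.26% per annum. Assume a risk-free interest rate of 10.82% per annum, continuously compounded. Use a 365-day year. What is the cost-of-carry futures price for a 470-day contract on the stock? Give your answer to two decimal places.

R$459.01

F = S·e^((r − q)T) = 427.30 · e^((0.1082 − 0.0526) × 470/365)
= 427.30 · e^0.071595 = 427.30 × 1.074220
F = R$459.01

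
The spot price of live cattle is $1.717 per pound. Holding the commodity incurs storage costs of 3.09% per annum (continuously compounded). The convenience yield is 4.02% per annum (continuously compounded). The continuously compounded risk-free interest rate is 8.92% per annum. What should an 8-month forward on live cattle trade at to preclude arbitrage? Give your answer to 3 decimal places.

Net carry = r + u − y = 0.0892 + 0.0309 − 0.0402 = 0.0799
F = S·e^((r+u−y)T) = 1.717 · e^(0.0799 × 8/12) = 1.717 · e^0.053267
= 1.717 × 1.054711 = $1.811 per pound

$1.811 per pound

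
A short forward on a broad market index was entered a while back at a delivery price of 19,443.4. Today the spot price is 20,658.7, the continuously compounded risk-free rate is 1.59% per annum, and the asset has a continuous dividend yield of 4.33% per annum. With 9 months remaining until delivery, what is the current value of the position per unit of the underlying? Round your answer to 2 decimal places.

Current fair forward for the remaining 9 months: F = S·e^((r − q)·T), (r − q) = 0.0159 − 0.0433 = -0.0274
F = 20658.7 · e^(-0.0274 × 9/12) = 20658.7 × 0.97965971 = 20238.4961
Value of long forward = (F − K)·e^(−rT) = (20238.4961 − 19443.4) · e^(−0.0159·9/12)
= 795.0961 × 0.98814582 = 785.67
Short position value = −(long value) = -785.67

-785.67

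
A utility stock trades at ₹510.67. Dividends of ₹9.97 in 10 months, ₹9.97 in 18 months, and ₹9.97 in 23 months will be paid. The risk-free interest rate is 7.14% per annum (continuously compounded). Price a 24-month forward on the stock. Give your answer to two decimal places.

PV(dividends) I = 9.97·e^(−0.0714·10/12) + 9.97·e^(−0.0714·18/12) + 9.97·e^(−0.0714·23/12)
I = 9.3941 + 8.9574 + 8.6948 = 27.0463
F = (S − I)·e^(rT) = (510.67 − 27.0463) · e^(0.0714·24/12)
= 483.6237 · e^0.142800 = 483.6237 × 1.153499 = ₹557.86

₹557.86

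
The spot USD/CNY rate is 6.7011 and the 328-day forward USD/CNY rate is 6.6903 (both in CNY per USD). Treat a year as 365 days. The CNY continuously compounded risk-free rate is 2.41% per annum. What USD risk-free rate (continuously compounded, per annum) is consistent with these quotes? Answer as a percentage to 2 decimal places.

F = S·e^((r_CNY − r_USD)T) ⇒ r_USD = r_CNY − ln(F/S)/T
ln(6.6903/6.7011) = -0.001613; /(328/365) = -0.001795
r_USD = 0.0241 + 0.001795 = 0.025895
r_USD = 2.59%

2.59%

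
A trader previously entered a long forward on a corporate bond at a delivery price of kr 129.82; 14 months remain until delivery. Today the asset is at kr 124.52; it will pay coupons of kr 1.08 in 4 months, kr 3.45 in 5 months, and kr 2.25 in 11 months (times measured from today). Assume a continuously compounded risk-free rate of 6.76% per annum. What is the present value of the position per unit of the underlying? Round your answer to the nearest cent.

PV(remaining coupons) I = 1.08·e^(−0.0676·4/12) + 3.45·e^(−0.0676·5/12) + 2.25·e^(−0.0676·11/12) = 6.5249
Current forward F = (S − I)·e^(rT) = (124.52 − 6.5249)·e^(0.0676·14/12) = 117.9951 × 1.082060 = 127.6778
Value (long) = (F − K)·e^(−rT) = (127.6778 − 129.82) × 0.924163 = -1.9797
Value = -kr 1.98

-kr 1.98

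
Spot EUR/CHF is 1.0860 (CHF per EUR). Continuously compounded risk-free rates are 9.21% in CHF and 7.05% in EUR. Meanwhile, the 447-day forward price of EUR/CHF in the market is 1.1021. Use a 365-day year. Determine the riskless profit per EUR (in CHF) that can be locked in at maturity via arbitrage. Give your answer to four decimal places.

Fair forward: F* = S·e^(carry·T), with carry = (r_CHF − r_EUR) = 0.0921 − 0.0705 = 0.0216
F* = 1.0860 · e^(0.0216 × 447/365) = 1.0860 · e^0.026453 = 1.0860 × 1.026806 = 1.1151
Market 1.1021 < fair 1.1151: forward underpriced → reverse cash-and-carry (short spot, go long the forward).
At maturity, profit = |F_mkt − F*| = |1.1021 − 1.1151| = 0.0130 per EUR (in CHF)

0.0130 per EUR (in CHF)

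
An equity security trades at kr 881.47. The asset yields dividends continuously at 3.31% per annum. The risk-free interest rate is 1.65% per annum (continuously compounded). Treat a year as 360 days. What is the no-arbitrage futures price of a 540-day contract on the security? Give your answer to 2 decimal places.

F = S·e^((r − q)T) = 881.47 · e^((0.0165 − 0.0331) × 540/360)
= 881.47 · e^-0.024900 = 881.47 × 0.975407
F = kr 859.79

kr 859.79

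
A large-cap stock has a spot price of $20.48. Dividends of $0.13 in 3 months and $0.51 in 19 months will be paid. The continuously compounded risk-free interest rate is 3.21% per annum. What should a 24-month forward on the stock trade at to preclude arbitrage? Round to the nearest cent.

PV(dividends) I = 0.13·e^(−0.0321·3/12) + 0.51·e^(−0.0321·19/12)
I = 0.1290 + 0.4847 = 0.6137
F = (S − I)·e^(rT) = (20.48 − 0.6137) · e^(0.0321·24/12)
= 19.8663 · e^0.064200 = 19.8663 × 1.066306 = $21.18

$21.18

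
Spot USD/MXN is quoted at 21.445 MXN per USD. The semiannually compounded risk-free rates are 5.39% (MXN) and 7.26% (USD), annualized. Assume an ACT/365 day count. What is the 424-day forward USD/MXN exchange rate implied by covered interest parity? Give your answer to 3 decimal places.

20.998

By covered interest parity, F = S · (1+r_MXN/2)^(2T) / (1+r_USD/2)^(2T)
= 21.445 × 1.063732 / 1.086369 = 21.445 × 0.979163
F = 20.998 MXN per USD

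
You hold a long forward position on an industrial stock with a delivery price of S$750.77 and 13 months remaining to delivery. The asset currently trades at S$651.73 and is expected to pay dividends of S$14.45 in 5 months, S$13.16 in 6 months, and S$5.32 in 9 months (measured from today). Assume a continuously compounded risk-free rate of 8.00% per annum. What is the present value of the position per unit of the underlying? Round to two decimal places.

-S$68.34

PV(remaining dividends) I = 14.45·e^(−0.0800·5/12) + 13.16·e^(−0.0800·6/12) + 5.32·e^(−0.0800·9/12) = 31.6304
Current forward F = (S − I)·e^(rT) = (651.73 − 31.6304)·e^(0.0800·13/12) = 620.0996 × 1.090533 = 676.2391
Value (long) = (F − K)·e^(−rT) = (676.2391 − 750.77) × 0.916983 = -68.3436
Value = -S$68.34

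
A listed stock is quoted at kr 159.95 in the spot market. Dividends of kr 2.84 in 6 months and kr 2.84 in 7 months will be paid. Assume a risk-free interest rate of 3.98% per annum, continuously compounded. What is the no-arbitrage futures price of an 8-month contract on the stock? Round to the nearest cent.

PV(dividends) I = 2.84·e^(−0.0398·6/12) + 2.84·e^(−0.0398·7/12)
I = 2.7840 + 2.7748 = 5.5588
F = (S − I)·e^(rT) = (159.95 − 5.5588) · e^(0.0398·8/12)
= 154.3912 · e^0.026533 = 154.3912 × 1.026888 = kr 158.54

kr 158.54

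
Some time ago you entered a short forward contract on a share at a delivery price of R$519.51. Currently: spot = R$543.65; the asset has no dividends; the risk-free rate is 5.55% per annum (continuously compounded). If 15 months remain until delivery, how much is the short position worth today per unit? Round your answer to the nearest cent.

Current fair forward for the remaining 15 months: F = S·e^(r·T), r = 0.0555
F = 543.65 · e^(0.0555 × 15/12) = 543.65 × 1.071838 = 582.7047
Value of long forward = (F − K)·e^(−rT) = (582.7047 − 519.51) · e^(−0.0555·15/12)
= 63.1947 × 0.932977 = 58.96
Short position value = −(long value) = -R$58.96

-R$58.96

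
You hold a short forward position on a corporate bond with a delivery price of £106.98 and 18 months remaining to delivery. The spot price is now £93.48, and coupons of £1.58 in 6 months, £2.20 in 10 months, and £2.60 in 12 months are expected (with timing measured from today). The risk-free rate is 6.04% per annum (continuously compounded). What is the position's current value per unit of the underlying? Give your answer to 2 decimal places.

£10.31

PV(remaining coupons) I = 1.58·e^(−0.0604·6/12) + 2.20·e^(−0.0604·10/12) + 2.60·e^(−0.0604·12/12) = 6.0726
Current forward F = (S − I)·e^(rT) = (93.48 − 6.0726)·e^(0.0604·18/12) = 87.4074 × 1.094831 = 95.6963
Value (long) = (F − K)·e^(−rT) = (95.6963 − 106.98) × 0.913383 = -10.3063
Short position value = −(long value) = £10.31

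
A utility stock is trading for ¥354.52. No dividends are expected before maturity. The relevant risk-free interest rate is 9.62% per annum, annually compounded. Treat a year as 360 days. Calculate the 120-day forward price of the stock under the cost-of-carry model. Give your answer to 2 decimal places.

¥365.54

F = S · (1+r)^T
= 354.52 × 1.031090
F = ¥365.54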